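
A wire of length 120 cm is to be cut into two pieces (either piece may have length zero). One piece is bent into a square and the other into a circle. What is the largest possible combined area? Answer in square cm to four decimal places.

1145.9156

Let x be the length used for the square. Square side x/4; circle radius (120−x)/(2π).
A(x) = (x/4)² + π·((120−x)/(2π))² = x²/16 + (120−x)²/(4π) for 0 ≤ x ≤ 120. A'(x) = x/8 − (120−x)/(2π) = 0 gives x = 4·120/(π+4) ≈ 67.2119.
A'' > 0, so the interior critical point is a minimum; the maximum is at an endpoint. A(0) = 1145.9156 and A(120) = 900.0000, so the largest area is 1145.9156.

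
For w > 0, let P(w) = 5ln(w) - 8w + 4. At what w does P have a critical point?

5/8

P'(w) = 5/w − 8 = 0 gives w = 5/8.
P''(w) = -5/w², which is negative for w > 0, so this is a local maximum.
P(5/8) = 5·ln(5/8) - 5 + 4 ≈ -3.3500.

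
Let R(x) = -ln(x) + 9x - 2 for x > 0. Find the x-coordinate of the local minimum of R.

R'(x) = -1/x + 9 = 0 gives x = 1/9.
R''(x) = 1/x², which is positive for x > 0, so this is a local minimum.
R(1/9) = -1·ln(1/9) + 1 - 2 ≈ 1.1972.

1/9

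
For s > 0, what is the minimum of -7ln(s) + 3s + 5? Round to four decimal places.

P'(s) = -7/s + 3 = 0 gives s = 7/3.
P''(s) = 7/s², which is positive for s > 0, so this is a local minimum.
P(7/3) = -7·ln(7/3) + 7 + 5 ≈ 6.0689.

6.0689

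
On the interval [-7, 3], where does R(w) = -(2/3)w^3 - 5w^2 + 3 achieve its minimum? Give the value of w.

R'(w) = -2w^2 - 10w, which vanishes at w = -5 and w = 0.
Candidates: R(-7) = -40/3, R(-5) = -116/3, R(0) = 3, R(3) = -60.
Hence the absolute minimum is -60 at w = 3.

3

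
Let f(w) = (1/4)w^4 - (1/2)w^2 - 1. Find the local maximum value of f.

f'(w) = w^3 - w = 0 at w = -1, 0, 1.
f''(w) = 3w^2 - 1. f''(-1) = 2 > 0 ⇒ local minimum; f''(0) = -1 < 0 ⇒ local maximum; f''(1) = 2 > 0 ⇒ local minimum.
The local maximum is f(0) = -1.

-1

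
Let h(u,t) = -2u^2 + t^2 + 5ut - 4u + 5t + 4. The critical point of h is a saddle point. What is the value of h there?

∂h/∂u = -4u + 5t - 4 = 0 and ∂h/∂t = 5u + 2t + 5 = 0, so (u, t) = (-1, 0).
The Hessian has h_{uu} = -4, h_{tt} = 2, h_{ut} = 5, giving D = -33 < 0, so the point is a saddle point.
h(-1, 0) = 6.

6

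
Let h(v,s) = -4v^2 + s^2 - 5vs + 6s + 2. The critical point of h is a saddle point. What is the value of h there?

-62/41

∂h/∂v = -8v - 5s = 0 and ∂h/∂s = -5v + 2s + 6 = 0, so (v, s) = (30/41, -48/41).
The Hessian has h_{vv} = -8, h_{ss} = 2, h_{vs} = -5, giving D = -41 < 0, so the point is a saddle point.
h(30/41, -48/41) = -62/41.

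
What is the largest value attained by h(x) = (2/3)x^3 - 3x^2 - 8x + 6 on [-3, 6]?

31/3

Differentiating, h'(x) = 2x^2 - 6x - 8; which vanishes at x = -1 and x = 4.
Candidates: h(-3) = -15, h(-1) = 31/3, h(4) = -94/3, h(6) = -6.
Hence the absolute maximum is 31/3 at x = -1.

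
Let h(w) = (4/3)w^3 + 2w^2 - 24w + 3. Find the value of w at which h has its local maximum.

Critical points: h'(w) = 4w^2 + 4w - 24 vanishes at w = -3, 2.
Second-derivative test with h''(w) = 8w + 4: h''(-3) = -20 < 0 ⇒ local maximum; h''(2) = 20 > 0 ⇒ local minimum.
Thus h has its local maximum at w = -3, with value 57.

-3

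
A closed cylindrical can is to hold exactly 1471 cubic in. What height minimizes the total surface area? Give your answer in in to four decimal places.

12.3265

With radius r and height h, πr²h = 1471 so h = 1471/(πr²), and S(r) = 2πr² + 2πrh = 2πr² + 2·1471/r.
S'(r) = 4πr − 2·1471/r² = 0 ⇒ r³ = 1471/(2π), so r ≈ 6.1633 and h = 2r ≈ 12.3265.
S''(r) = 4π + 4·1471/r³ > 0, so this is the minimum; S ≈ 716.0164.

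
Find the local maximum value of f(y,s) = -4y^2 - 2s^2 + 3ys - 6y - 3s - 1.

139/23

∂f/∂y = -8y + 3s - 6 = 0 and ∂f/∂s = 3y - 4s - 3 = 0, so (y, s) = (-33/23, -42/23).
The Hessian has f_{yy} = -8, f_{ss} = -4, f_{ys} = 3, giving D = 23 > 0 with f_{yy} < 0, so the point is a local maximum.
f(-33/23, -42/23) = 139/23.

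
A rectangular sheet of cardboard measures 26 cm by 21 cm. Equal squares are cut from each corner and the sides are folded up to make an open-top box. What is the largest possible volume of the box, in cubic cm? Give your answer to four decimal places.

937.0515

With cut size x, the volume is V(x) = x(26 − 2x)(21 − 2x) for 0 < x < 10.5.
V'(x) = 12x^2 − 188x + 546. Setting V'(x) = 0 gives x ≈ 3.8507 (the root in (0, 10.5)).
V''(x) = 24x − 188 is negative there, so this is the maximum; V ≈ 937.0515.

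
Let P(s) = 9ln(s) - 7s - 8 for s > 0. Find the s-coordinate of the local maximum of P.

9/7

P'(s) = 9/s − 7 = 0 gives s = 9/7.
P''(s) = -9/s², which is negative for s > 0, so this is a local maximum.
P(9/7) = 9·ln(9/7) - 9 - 8 ≈ -14.7382.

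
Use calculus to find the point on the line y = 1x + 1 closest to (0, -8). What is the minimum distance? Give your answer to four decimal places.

6.3640

Minimize D(x)^2 = (x + 0)^2 + (x + 9)^2.
d/dx[D^2] = 2(x + 0) + 2·1·(x + 9) = 0 ⇒ x = -9/2.
Then y = -7/2 and the distance is √(81/2) ≈ 6.3640.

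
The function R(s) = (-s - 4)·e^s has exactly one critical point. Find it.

-5

R'(s) = (-1)·e^s + (-s - 4)·1·e^s = (-s - 5)·e^s. Since e^s > 0, the only critical point is s = -5.
R''(-5) has the same sign as -1 < 0, so this is a local maximum.
R(-5) = (1)·e^(-5) ≈ 0.0067.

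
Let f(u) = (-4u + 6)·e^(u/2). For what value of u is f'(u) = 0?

By the product rule, f'(u) = (-2u - 1)·e^(u/2). Since e^(u/2) > 0, the only critical point is u = -1/2.
f''(-1/2) has the same sign as -2 < 0, so this is a local maximum.
f(-1/2) = (8)·e^(-1/4) ≈ 6.2304.

-1/2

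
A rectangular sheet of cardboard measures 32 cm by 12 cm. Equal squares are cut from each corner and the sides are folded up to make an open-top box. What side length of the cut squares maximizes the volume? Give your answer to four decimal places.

2.6667

With cut size x, the volume is V(x) = x(32 − 2x)(12 − 2x) for 0 < x < 6.
V'(x) = 12x^2 − 176x + 384. Setting V'(x) = 0 gives x ≈ 2.6667 (the root in (0, 6)).
V''(x) = 24x − 176 is negative there, so this is the maximum; V ≈ 474.0741.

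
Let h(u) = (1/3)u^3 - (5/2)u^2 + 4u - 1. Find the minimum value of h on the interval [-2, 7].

-65/3

The derivative is u^2 - 5u + 4, which vanishes at u = 1 and u = 4.
Evaluating at the critical points and endpoints: h(-2) = -65/3; h(1) = 5/6; h(4) = -11/3; h(7) = 113/6.
Hence the absolute minimum is -65/3 at u = -2.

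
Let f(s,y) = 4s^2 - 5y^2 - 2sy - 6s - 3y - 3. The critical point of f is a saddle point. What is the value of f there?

-30/7

∂f/∂s = 8s - 2y - 6 = 0 and ∂f/∂y = -2s - 10y - 3 = 0, so (s, y) = (9/14, -3/7).
The Hessian has f_{ss} = 8, f_{yy} = -10, f_{sy} = -2, giving D = -84 < 0, so the point is a saddle point.
f(9/14, -3/7) = -30/7.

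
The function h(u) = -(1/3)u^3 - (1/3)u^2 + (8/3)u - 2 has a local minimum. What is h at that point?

h'(u) = -u^2 - (2/3)u + 8/3. Setting h'(u) = 0 gives u ∈ {-2, 4/3}.
Since h''(u) = -2u - 2/3, we get h''(-2) = 10/3 > 0 ⇒ local minimum; h''(4/3) = -10/3 < 0 ⇒ local maximum.
Thus h has its local minimum at u = -2, with value -6.

-6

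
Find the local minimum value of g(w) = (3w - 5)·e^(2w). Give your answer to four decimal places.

Differentiating with the product rule gives g'(w) = (6w - 7)·e^(2w). Since e^(2w) > 0, the only critical point is w = 7/6.
g''(7/6) has the same sign as 6 > 0, so this is a local minimum.
g(7/6) = (-3/2)·e^(7/3) ≈ -15.4684.

-15.4684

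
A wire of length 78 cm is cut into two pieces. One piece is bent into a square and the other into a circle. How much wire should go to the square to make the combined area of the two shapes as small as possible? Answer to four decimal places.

Let x be the length used for the square. Square side x/4; circle radius (78−x)/(2π).
A(x) = (x/4)² + π·((78−x)/(2π))² = x²/16 + (78−x)²/(4π) for 0 ≤ x ≤ 78. A'(x) = x/8 − (78−x)/(2π) = 0 gives x = 4·78/(π+4) ≈ 43.6877.
A'' = 1/8 + 1/(2π) > 0, so this gives the minimum combined area; x ≈ 43.6877 cm to the square.

43.6877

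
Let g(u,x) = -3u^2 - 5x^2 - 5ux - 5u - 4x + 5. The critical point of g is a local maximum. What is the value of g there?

248/35

∂g/∂u = -6u - 5x - 5 = 0 and ∂g/∂x = -5u - 10x - 4 = 0, so (u, x) = (-6/7, 1/35).
The Hessian has g_{uu} = -6, g_{xx} = -10, g_{ux} = -5, giving D = 35 > 0 with g_{uu} < 0, so the point is a local maximum.
g(-6/7, 1/35) = 248/35.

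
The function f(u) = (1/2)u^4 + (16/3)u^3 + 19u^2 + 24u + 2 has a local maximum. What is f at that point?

-5/2

f'(u) = 2u^3 + 16u^2 + 38u + 24. Setting f'(u) = 0 gives u ∈ {-4, -3, -1}.
f''(u) = 6u^2 + 32u + 38. f''(-4) = 6 > 0 ⇒ local minimum; f''(-3) = -4 < 0 ⇒ local maximum; f''(-1) = 12 > 0 ⇒ local minimum.
Thus f has its local maximum at u = -3, with value -5/2.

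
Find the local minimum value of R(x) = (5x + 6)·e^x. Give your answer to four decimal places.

-0.5540

Differentiating with the product rule gives R'(x) = (5x + 11)·e^x. Since e^x > 0, the only critical point is x = -11/5.
R''(-11/5) has the same sign as 5 > 0, so this is a local minimum.
R(-11/5) = (-5)·e^(-11/5) ≈ -0.5540.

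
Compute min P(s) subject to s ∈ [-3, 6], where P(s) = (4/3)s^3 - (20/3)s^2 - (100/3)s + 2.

The derivative is 4s^2 - (40/3)s - 100/3, which vanishes at s = -5/3 and s = 5.
Candidates: P(-3) = 6,  P(-5/3) = 2662/81,  P(5) = -494/3,  P(6) = -150.
The minimum over the interval is -494/3, attained at s = 5.

-494/3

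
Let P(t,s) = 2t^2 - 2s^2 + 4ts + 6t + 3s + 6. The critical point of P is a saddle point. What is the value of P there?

∂P/∂t = 4t + 4s + 6 = 0 and ∂P/∂s = 4t - 4s + 3 = 0, so (t, s) = (-9/8, -3/8).
The Hessian has P_{tt} = 4, P_{ss} = -4, P_{ts} = 4, giving D = -32 < 0, so the point is a saddle point.
P(-9/8, -3/8) = 33/16.

33/16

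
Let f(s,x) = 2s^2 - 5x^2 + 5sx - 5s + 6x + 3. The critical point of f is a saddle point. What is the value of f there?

292/65

∂f/∂s = 4s + 5x - 5 = 0 and ∂f/∂x = 5s - 10x + 6 = 0, so (s, x) = (4/13, 49/65).
The Hessian has f_{ss} = 4, f_{xx} = -10, f_{sx} = 5, giving D = -65 < 0, so the point is a saddle point.
f(4/13, 49/65) = 292/65.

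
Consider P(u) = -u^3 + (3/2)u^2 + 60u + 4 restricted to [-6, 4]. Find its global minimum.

-148

The derivative is -3u^2 + 3u + 60, whose only zero in [-6, 4] is u = -4.
Compare values at every candidate in [-6, 4]: P(-6) = -86, P(-4) = -148, P(4) = 204.
The minimum over the interval is -148, attained at u = -4.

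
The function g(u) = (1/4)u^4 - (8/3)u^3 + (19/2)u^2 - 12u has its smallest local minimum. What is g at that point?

g'(u) = u^3 - 8u^2 + 19u - 12 = 0 at u = 1, 3, 4.
Since g''(u) = 3u^2 - 16u + 19, we get g''(1) = 6 > 0 ⇒ local minimum; g''(3) = -2 < 0 ⇒ local maximum; g''(4) = 3 > 0 ⇒ local minimum.
So the smallest local minimum value is g(1) = -59/12.

-59/12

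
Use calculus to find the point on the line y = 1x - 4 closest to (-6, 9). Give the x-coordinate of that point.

7/2

Minimize D(x)^2 = (x + 6)^2 + (x - 13)^2.
d/dx[D^2] = 2(x + 6) + 2·1·(x - 13) = 0 ⇒ x = 7/2.
Then y = -1/2 and the distance is √(361/2) ≈ 13.4350.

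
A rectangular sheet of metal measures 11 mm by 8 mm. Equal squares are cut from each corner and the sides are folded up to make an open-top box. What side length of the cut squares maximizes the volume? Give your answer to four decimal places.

With cut size x, the volume is V(x) = x(11 − 2x)(8 − 2x) for 0 < x < 4.
V'(x) = 12x^2 − 76x + 88. Setting V'(x) = 0 gives x ≈ 1.5252 (the root in (0, 4)).
V''(x) = 24x − 76 is negative there, so this is the maximum; V ≈ 60.0126.

1.5252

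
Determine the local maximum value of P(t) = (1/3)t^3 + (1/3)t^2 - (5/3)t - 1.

P'(t) = t^2 + (2/3)t - 5/3 = 0 at t = -5/3, 1.
P''(t) = 2t + 2/3. P''(-5/3) = -8/3 < 0 ⇒ local maximum; P''(1) = 8/3 > 0 ⇒ local minimum.
So the local maximum value is P(-5/3) = 94/81.

94/81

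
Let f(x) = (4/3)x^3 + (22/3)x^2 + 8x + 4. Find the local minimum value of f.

124/81

Critical points: f'(x) = 4x^2 + (44/3)x + 8 vanishes at x = -3, -2/3.
Since f''(x) = 8x + 44/3, we get f''(-3) = -28/3 < 0 ⇒ local maximum; f''(-2/3) = 28/3 > 0 ⇒ local minimum.
Thus f has its local minimum at x = -2/3, with value 124/81.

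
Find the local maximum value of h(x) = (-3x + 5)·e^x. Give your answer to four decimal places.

5.8432

Differentiating with the product rule gives h'(x) = (-3x + 2)·e^x. Since e^x > 0, the only critical point is x = 2/3.
h''(2/3) has the same sign as -3 < 0, so this is a local maximum.
h(2/3) = (3)·e^(2/3) ≈ 5.8432.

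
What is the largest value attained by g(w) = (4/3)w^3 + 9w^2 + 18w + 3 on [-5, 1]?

g'(w) = 4w^2 + 18w + 18, which vanishes at w = -3 and w = -3/2.
Compare values at every candidate in [-5, 1]: g(-5) = -86/3,  g(-3) = -6,  g(-3/2) = -33/4,  g(1) = 94/3.
The maximum over the interval is 94/3, attained at w = 1.

94/3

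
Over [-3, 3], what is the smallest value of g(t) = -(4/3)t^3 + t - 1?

g'(t) = -4t^2 + 1, which vanishes at t = -1/2 and t = 1/2.
Evaluating at the critical points and endpoints: g(-3) = 32; g(-1/2) = -4/3; g(1/2) = -2/3; g(3) = -34.
So the minimum is g(3) = -34.

-34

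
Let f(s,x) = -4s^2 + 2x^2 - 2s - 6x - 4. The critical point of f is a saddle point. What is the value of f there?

∂f/∂s = -8s - 2 = 0 and ∂f/∂x = 4x - 6 = 0, so (s, x) = (-1/4, 3/2).
The Hessian has f_{ss} = -8, f_{xx} = 4, f_{sx} = 0, giving D = -32 < 0, so the point is a saddle point.
f(-1/4, 3/2) = -33/4.

-33/4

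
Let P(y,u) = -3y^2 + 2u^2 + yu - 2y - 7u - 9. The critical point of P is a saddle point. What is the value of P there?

∂P/∂y = -6y + u - 2 = 0 and ∂P/∂u = y + 4u - 7 = 0, so (y, u) = (-1/25, 44/25).
The Hessian has P_{yy} = -6, P_{uu} = 4, P_{yu} = 1, giving D = -25 < 0, so the point is a saddle point.
P(-1/25, 44/25) = -378/25.

-378/25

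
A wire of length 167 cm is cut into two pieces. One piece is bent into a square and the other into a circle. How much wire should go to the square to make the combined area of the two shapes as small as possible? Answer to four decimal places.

Let x be the length used for the square. Square side x/4; circle radius (167−x)/(2π).
A(x) = (x/4)² + π·((167−x)/(2π))² = x²/16 + (167−x)²/(4π) for 0 ≤ x ≤ 167. A'(x) = x/8 − (167−x)/(2π) = 0 gives x = 4·167/(π+4) ≈ 93.5366.
A'' = 1/8 + 1/(2π) > 0, so this gives the minimum combined area; x ≈ 93.5366 cm to the square.

93.5366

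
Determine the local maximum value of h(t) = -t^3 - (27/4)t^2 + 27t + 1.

367/16

Critical points: h'(t) = -3t^2 - (27/2)t + 27 vanishes at t = -6, 3/2.
h''(t) = -6t - 27/2. h''(-6) = 45/2 > 0 ⇒ local minimum; h''(3/2) = -45/2 < 0 ⇒ local maximum.
The local maximum is h(3/2) = 367/16.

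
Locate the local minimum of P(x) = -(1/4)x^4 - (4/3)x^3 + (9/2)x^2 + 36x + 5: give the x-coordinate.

-3

Critical points: P'(x) = -x^3 - 4x^2 + 9x + 36 vanishes at x = -4, -3, 3.
Second-derivative test with P''(x) = -3x^2 - 8x + 9: P''(-4) = -7 < 0 ⇒ local maximum; P''(-3) = 6 > 0 ⇒ local minimum; P''(3) = -42 < 0 ⇒ local maximum.
So the local minimum value is P(-3) = -187/4.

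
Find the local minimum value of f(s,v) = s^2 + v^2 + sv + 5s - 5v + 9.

∂f/∂s = 2s + v + 5 = 0 and ∂f/∂v = s + 2v - 5 = 0, so (s, v) = (-5, 5).
The Hessian has f_{ss} = 2, f_{vv} = 2, f_{sv} = 1, giving D = 3 > 0 with f_{ss} > 0, so the point is a local minimum.
f(-5, 5) = -16.

-16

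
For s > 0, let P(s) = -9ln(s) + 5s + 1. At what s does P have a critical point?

P'(s) = -9/s + 5 = 0 gives s = 9/5.
P''(s) = 9/s², which is positive for s > 0, so this is a local minimum.
P(9/5) = -9·ln(9/5) + 9 + 1 ≈ 4.7099.

9/5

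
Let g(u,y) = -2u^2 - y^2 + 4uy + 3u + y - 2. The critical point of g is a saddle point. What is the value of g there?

∂g/∂u = -4u + 4y + 3 = 0 and ∂g/∂y = 4u - 2y + 1 = 0, so (u, y) = (-5/4, -2).
The Hessian has g_{uu} = -4, g_{yy} = -2, g_{uy} = 4, giving D = -8 < 0, so the point is a saddle point.
g(-5/4, -2) = -39/8.

-39/8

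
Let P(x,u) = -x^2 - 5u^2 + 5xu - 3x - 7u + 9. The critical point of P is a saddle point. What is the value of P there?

∂P/∂x = -2x + 5u - 3 = 0 and ∂P/∂u = 5x - 10u - 7 = 0, so (x, u) = (13, 29/5).
The Hessian has P_{xx} = -2, P_{uu} = -10, P_{xu} = 5, giving D = -5 < 0, so the point is a saddle point.
P(13, 29/5) = -154/5.

-154/5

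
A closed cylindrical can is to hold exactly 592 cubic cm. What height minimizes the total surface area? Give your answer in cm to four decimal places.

With radius r and height h, πr²h = 592 so h = 592/(πr²), and S(r) = 2πr² + 2πrh = 2πr² + 2·592/r.
S'(r) = 4πr − 2·592/r² = 0 ⇒ r³ = 592/(2π), so r ≈ 4.5504 and h = 2r ≈ 9.1008.
S''(r) = 4π + 4·592/r³ > 0, so this is the minimum; S ≈ 390.2974.

9.1008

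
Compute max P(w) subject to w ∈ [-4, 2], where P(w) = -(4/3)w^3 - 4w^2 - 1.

The derivative is -4w^2 - 8w, which vanishes at w = -2 and w = 0.
Evaluating at the critical points and endpoints: P(-4) = 61/3,  P(-2) = -19/3,  P(0) = -1,  P(2) = -83/3.
Hence the absolute maximum is 61/3 at w = -4.

61/3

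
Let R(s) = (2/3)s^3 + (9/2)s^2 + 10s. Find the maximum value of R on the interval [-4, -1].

R'(s) = 2s^2 + 9s + 10, which vanishes at s = -5/2 and s = -2.
Compare values at every candidate in [-4, -1]: R(-4) = -32/3,  R(-5/2) = -175/24,  R(-2) = -22/3,  R(-1) = -37/6.
So the maximum is R(-1) = -37/6.

-37/6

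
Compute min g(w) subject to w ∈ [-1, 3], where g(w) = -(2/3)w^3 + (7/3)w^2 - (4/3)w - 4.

Differentiating, g'(w) = -2w^2 + (14/3)w - 4/3; which vanishes at w = 1/3 and w = 2.
Compare values at every candidate in [-1, 3]: g(-1) = 1/3,  g(1/3) = -341/81,  g(2) = -8/3,  g(3) = -5.
So the minimum is g(3) = -5.

-5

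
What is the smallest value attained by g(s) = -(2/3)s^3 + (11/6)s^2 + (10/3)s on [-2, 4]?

-98/81

Differentiating, g'(s) = -2s^2 + (11/3)s + 10/3; which vanishes at s = -2/3 and s = 5/2.
Evaluating at the critical points and endpoints: g(-2) = 6; g(-2/3) = -98/81; g(5/2) = 75/8; g(4) = 0.
The minimum over the interval is -98/81, attained at s = -2/3.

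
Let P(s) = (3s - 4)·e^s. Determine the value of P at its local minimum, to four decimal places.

-4.1868

P'(s) = 3·e^s + (3s - 4)·1·e^s = (3s - 1)·e^s. Since e^s > 0, the only critical point is s = 1/3.
P''(1/3) has the same sign as 3 > 0, so this is a local minimum.
P(1/3) = (-3)·e^(1/3) ≈ -4.1868.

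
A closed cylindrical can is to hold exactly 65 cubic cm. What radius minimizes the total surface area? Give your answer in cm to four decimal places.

2.1789

With radius r and height h, πr²h = 65 so h = 65/(πr²), and S(r) = 2πr² + 2πrh = 2πr² + 2·65/r.
S'(r) = 4πr − 2·65/r² = 0 ⇒ r³ = 65/(2π), so r ≈ 2.1789 and h = 2r ≈ 4.3579.
S''(r) = 4π + 4·65/r³ > 0, so this is the minimum; S ≈ 89.4932.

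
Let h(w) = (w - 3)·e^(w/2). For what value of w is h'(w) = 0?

1

Differentiating with the product rule gives h'(w) = ((1/2)w - 1/2)·e^(w/2). Since e^(w/2) > 0, the only critical point is w = 1.
h''(1) has the same sign as 1/2 > 0, so this is a local minimum.
h(1) = (-2)·e^(1/2) ≈ -3.2974.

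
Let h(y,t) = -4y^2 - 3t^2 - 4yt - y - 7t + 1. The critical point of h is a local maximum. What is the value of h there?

∂h/∂y = -8y - 4t - 1 = 0 and ∂h/∂t = -4y - 6t - 7 = 0, so (y, t) = (11/16, -13/8).
The Hessian has h_{yy} = -8, h_{tt} = -6, h_{yt} = -4, giving D = 32 > 0 with h_{yy} < 0, so the point is a local maximum.
h(11/16, -13/8) = 203/32.

203/32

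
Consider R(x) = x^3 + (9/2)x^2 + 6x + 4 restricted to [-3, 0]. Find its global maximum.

4

R'(x) = 3x^2 + 9x + 6, which vanishes at x = -2 and x = -1.
Candidates: R(-3) = -1/2, R(-2) = 2, R(-1) = 3/2, R(0) = 4.
So the maximum is R(0) = 4.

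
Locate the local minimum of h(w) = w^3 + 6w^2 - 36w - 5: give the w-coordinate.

h'(w) = 3w^2 + 12w - 36 = 0 at w = -6, 2.
h''(w) = 6w + 12. h''(-6) = -24 < 0 ⇒ local maximum; h''(2) = 24 > 0 ⇒ local minimum.
So the local minimum value is h(2) = -45.

2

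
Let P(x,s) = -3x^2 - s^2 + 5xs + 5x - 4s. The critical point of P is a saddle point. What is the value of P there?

27/13

∂P/∂x = -6x + 5s + 5 = 0 and ∂P/∂s = 5x - 2s - 4 = 0, so (x, s) = (10/13, -1/13).
The Hessian has P_{xx} = -6, P_{ss} = -2, P_{xs} = 5, giving D = -13 < 0, so the point is a saddle point.
P(10/13, -1/13) = 27/13.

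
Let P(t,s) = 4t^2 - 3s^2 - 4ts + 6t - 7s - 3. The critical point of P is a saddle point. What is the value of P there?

∂P/∂t = 8t - 4s + 6 = 0 and ∂P/∂s = -4t - 6s - 7 = 0, so (t, s) = (-1, -1/2).
The Hessian has P_{tt} = 8, P_{ss} = -6, P_{ts} = -4, giving D = -64 < 0, so the point is a saddle point.
P(-1, -1/2) = -17/4.

-17/4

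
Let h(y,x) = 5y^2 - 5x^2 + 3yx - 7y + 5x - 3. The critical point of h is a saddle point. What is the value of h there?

-342/109

∂h/∂y = 10y + 3x - 7 = 0 and ∂h/∂x = 3y - 10x + 5 = 0, so (y, x) = (55/109, 71/109).
The Hessian has h_{yy} = 10, h_{xx} = -10, h_{yx} = 3, giving D = -109 < 0, so the point is a saddle point.
h(55/109, 71/109) = -342/109.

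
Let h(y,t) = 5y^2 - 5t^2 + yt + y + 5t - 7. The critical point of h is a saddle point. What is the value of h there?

-592/101

∂h/∂y = 10y + t + 1 = 0 and ∂h/∂t = y - 10t + 5 = 0, so (y, t) = (-15/101, 49/101).
The Hessian has h_{yy} = 10, h_{tt} = -10, h_{yt} = 1, giving D = -101 < 0, so the point is a saddle point.
h(-15/101, 49/101) = -592/101.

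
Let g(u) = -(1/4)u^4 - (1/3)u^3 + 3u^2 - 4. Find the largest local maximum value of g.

47/4

g'(u) = -u^3 - u^2 + 6u = 0 at u = -3, 0, 2.
g''(u) = -3u^2 - 2u + 6. g''(-3) = -15 < 0 ⇒ local maximum; g''(0) = 6 > 0 ⇒ local minimum; g''(2) = -10 < 0 ⇒ local maximum.
So the largest local maximum value is g(-3) = 47/4.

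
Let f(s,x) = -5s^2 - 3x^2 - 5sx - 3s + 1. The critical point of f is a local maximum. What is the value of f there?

∂f/∂s = -10s - 5x - 3 = 0 and ∂f/∂x = -5s - 6x = 0, so (s, x) = (-18/35, 3/7).
The Hessian has f_{ss} = -10, f_{xx} = -6, f_{sx} = -5, giving D = 35 > 0 with f_{ss} < 0, so the point is a local maximum.
f(-18/35, 3/7) = 62/35.

62/35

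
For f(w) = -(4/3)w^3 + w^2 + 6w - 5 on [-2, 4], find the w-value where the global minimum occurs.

The derivative is -4w^2 + 2w + 6, which vanishes at w = -1 and w = 3/2.
Compare values at every candidate in [-2, 4]: f(-2) = -7/3,  f(-1) = -26/3,  f(3/2) = 7/4,  f(4) = -151/3.
The minimum over the interval is -151/3, attained at w = 4.

4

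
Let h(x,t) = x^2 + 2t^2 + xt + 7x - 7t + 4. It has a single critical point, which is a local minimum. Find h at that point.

-24

∂h/∂x = 2x + t + 7 = 0 and ∂h/∂t = x + 4t - 7 = 0, so (x, t) = (-5, 3).
The Hessian has h_{xx} = 2, h_{tt} = 4, h_{xt} = 1, giving D = 7 > 0 with h_{xx} > 0, so the point is a local minimum.
h(-5, 3) = -24.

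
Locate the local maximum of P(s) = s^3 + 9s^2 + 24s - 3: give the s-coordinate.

-4

Critical points: P'(s) = 3s^2 + 18s + 24 vanishes at s = -4, -2.
Since P''(s) = 6s + 18, we get P''(-4) = -6 < 0 ⇒ local maximum; P''(-2) = 6 > 0 ⇒ local minimum.
Thus P has its local maximum at s = -4, with value -19.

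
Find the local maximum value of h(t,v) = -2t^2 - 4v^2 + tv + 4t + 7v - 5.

35/31

∂h/∂t = -4t + v + 4 = 0 and ∂h/∂v = t - 8v + 7 = 0, so (t, v) = (39/31, 32/31).
The Hessian has h_{tt} = -4, h_{vv} = -8, h_{tv} = 1, giving D = 31 > 0 with h_{tt} < 0, so the point is a local maximum.
h(39/31, 32/31) = 35/31.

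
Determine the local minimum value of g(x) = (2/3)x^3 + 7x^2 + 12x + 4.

g'(x) = 2x^2 + 14x + 12. Setting g'(x) = 0 gives x ∈ {-6, -1}.
Since g''(x) = 4x + 14, we get g''(-6) = -10 < 0 ⇒ local maximum; g''(-1) = 10 > 0 ⇒ local minimum.
Thus g has its local minimum at x = -1, with value -5/3.

-5/3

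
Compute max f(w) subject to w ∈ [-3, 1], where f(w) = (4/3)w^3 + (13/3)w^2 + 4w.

29/3

f'(w) = 4w^2 + (26/3)w + 4, which vanishes at w = -3/2 and w = -2/3.
Evaluating at the critical points and endpoints: f(-3) = -9,  f(-3/2) = -3/4,  f(-2/3) = -92/81,  f(1) = 29/3.
Hence the absolute maximum is 29/3 at w = 1.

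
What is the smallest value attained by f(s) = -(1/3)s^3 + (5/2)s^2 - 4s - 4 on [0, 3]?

f'(s) = -s^2 + 5s - 4, whose only zero in [0, 3] is s = 1.
Evaluating at the critical points and endpoints: f(0) = -4; f(1) = -35/6; f(3) = -5/2.
Hence the absolute minimum is -35/6 at s = 1.

-35/6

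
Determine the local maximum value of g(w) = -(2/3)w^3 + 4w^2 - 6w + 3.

3

g'(w) = -2w^2 + 8w - 6 = 0 at w = 1, 3.
g''(w) = -4w + 8. g''(1) = 4 > 0 ⇒ local minimum; g''(3) = -4 < 0 ⇒ local maximum.
So the local maximum value is g(3) = 3.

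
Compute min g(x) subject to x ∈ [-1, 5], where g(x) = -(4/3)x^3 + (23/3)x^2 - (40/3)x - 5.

-140/3

g'(x) = -4x^2 + (46/3)x - 40/3, which vanishes at x = 4/3 and x = 5/2.
Compare values at every candidate in [-1, 5]: g(-1) = 52/3,  g(4/3) = -997/81,  g(5/2) = -45/4,  g(5) = -140/3.
The minimum over the interval is -140/3, attained at x = 5.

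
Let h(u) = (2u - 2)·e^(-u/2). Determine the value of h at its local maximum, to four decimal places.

Differentiating with the product rule gives h'(u) = (-u + 3)·e^(-u/2). Since e^(-u/2) > 0, the only critical point is u = 3.
h''(3) has the same sign as -1 < 0, so this is a local maximum.
h(3) = (4)·e^(-3/2) ≈ 0.8925.

0.8925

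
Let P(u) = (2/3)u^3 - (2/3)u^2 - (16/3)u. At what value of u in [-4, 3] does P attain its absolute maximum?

-4/3

P'(u) = 2u^2 - (4/3)u - 16/3, which vanishes at u = -4/3 and u = 2.
Compare values at every candidate in [-4, 3]: P(-4) = -32; P(-4/3) = 352/81; P(2) = -8; P(3) = -4.
The maximum over the interval is 352/81, attained at u = -4/3.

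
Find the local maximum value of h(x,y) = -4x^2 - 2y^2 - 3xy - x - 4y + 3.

123/23

∂h/∂x = -8x - 3y - 1 = 0 and ∂h/∂y = -3x - 4y - 4 = 0, so (x, y) = (8/23, -29/23).
The Hessian has h_{xx} = -8, h_{yy} = -4, h_{xy} = -3, giving D = 23 > 0 with h_{xx} < 0, so the point is a local maximum.
h(8/23, -29/23) = 123/23.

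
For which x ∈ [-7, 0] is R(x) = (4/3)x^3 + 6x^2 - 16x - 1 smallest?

Differentiating, R'(x) = 4x^2 + 12x - 16; whose only zero in [-7, 0] is x = -4.
Candidates: R(-7) = -157/3,  R(-4) = 221/3,  R(0) = -1.
The minimum over the interval is -157/3, attained at x = -7.

-7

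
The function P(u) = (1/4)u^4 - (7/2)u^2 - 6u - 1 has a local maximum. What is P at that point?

7/4

Critical points: P'(u) = u^3 - 7u - 6 vanishes at u = -2, -1, 3.
P''(u) = 3u^2 - 7. P''(-2) = 5 > 0 ⇒ local minimum; P''(-1) = -4 < 0 ⇒ local maximum; P''(3) = 20 > 0 ⇒ local minimum.
So the local maximum value is P(-1) = 7/4.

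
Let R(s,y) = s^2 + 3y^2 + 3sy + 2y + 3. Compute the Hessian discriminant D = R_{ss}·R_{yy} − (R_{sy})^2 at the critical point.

∂R/∂s = 2s + 3y = 0 and ∂R/∂y = 3s + 6y + 2 = 0, so (s, y) = (2, -4/3).
The Hessian has R_{ss} = 2, R_{yy} = 6, R_{sy} = 3, giving D = 3 > 0 with R_{ss} > 0, so the point is a local minimum.
D = (2)·(6) − (3)^2 = 3.

3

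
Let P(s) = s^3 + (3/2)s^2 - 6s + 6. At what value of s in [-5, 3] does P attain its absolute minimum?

Differentiating, P'(s) = 3s^2 + 3s - 6; which vanishes at s = -2 and s = 1.
Compare values at every candidate in [-5, 3]: P(-5) = -103/2, P(-2) = 16, P(1) = 5/2, P(3) = 57/2.
Hence the absolute minimum is -103/2 at s = -5.

-5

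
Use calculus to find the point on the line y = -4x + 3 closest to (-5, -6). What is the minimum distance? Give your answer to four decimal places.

Minimize D(x)^2 = (x + 5)^2 + (-4x + 9)^2.
d/dx[D^2] = 2(x + 5) + 2·(-4)·(-4x + 9) = 0 ⇒ x = 31/17.
Then y = -73/17 and the distance is √(841/17) ≈ 7.0335.

7.0335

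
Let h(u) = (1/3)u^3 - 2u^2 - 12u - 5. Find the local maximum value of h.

h'(u) = u^2 - 4u - 12 = 0 at u = -2, 6.
Second-derivative test with h''(u) = 2u - 4: h''(-2) = -8 < 0 ⇒ local maximum; h''(6) = 8 > 0 ⇒ local minimum.
The local maximum is h(-2) = 25/3.

25/3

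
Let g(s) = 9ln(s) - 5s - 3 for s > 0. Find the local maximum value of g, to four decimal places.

g'(s) = 9/s − 5 = 0 gives s = 9/5.
g''(s) = -9/s², which is negative for s > 0, so this is a local maximum.
g(9/5) = 9·ln(9/5) - 9 - 3 ≈ -6.7099.

-6.7099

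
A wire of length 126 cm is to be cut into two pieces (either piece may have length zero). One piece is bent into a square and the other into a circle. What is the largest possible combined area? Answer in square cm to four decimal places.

1263.3719

Let x be the length used for the square. Square side x/4; circle radius (126−x)/(2π).
A(x) = (x/4)² + π·((126−x)/(2π))² = x²/16 + (126−x)²/(4π) for 0 ≤ x ≤ 126. A'(x) = x/8 − (126−x)/(2π) = 0 gives x = 4·126/(π+4) ≈ 70.5725.
A'' > 0, so the interior critical point is a minimum; the maximum is at an endpoint. A(0) = 1263.3719 and A(126) = 992.2500, so the largest area is 1263.3719.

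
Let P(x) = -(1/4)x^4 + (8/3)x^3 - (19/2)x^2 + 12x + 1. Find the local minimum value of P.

P'(x) = -x^3 + 8x^2 - 19x + 12 = 0 at x = 1, 3, 4.
P''(x) = -3x^2 + 16x - 19. P''(1) = -6 < 0 ⇒ local maximum; P''(3) = 2 > 0 ⇒ local minimum; P''(4) = -3 < 0 ⇒ local maximum.
The local minimum is P(3) = 13/4.

13/4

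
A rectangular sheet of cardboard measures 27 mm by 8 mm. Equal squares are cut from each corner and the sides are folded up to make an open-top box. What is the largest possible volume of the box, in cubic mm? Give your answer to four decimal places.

With cut size x, the volume is V(x) = x(27 − 2x)(8 − 2x) for 0 < x < 4.
V'(x) = 12x^2 − 140x + 216. Setting V'(x) = 0 gives x ≈ 1.8299 (the root in (0, 4)).
V''(x) = 24x − 140 is negative there, so this is the maximum; V ≈ 185.3709.

185.3709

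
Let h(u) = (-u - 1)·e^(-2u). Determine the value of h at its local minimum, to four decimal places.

h'(u) = (-1)·e^(-2u) + (-u - 1)·(-2)·e^(-2u) = (2u + 1)·e^(-2u). Since e^(-2u) > 0, the only critical point is u = -1/2.
h''(-1/2) has the same sign as 2 > 0, so this is a local minimum.
h(-1/2) = (-1/2)·e^(1) ≈ -1.3591.

-1.3591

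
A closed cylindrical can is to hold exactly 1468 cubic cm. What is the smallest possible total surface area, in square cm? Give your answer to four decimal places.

With radius r and height h, πr²h = 1468 so h = 1468/(πr²), and S(r) = 2πr² + 2πrh = 2πr² + 2·1468/r.
S'(r) = 4πr − 2·1468/r² = 0 ⇒ r³ = 1468/(2π), so r ≈ 6.1591 and h = 2r ≈ 12.3181.
S''(r) = 4π + 4·1468/r³ > 0, so this is the minimum; S ≈ 715.0426.

715.0426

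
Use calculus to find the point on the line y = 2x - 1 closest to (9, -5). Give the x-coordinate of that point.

Minimize D(x)^2 = (x - 9)^2 + (2x + 4)^2.
d/dx[D^2] = 2(x - 9) + 2·2·(2x + 4) = 0 ⇒ x = 1/5.
Then y = -3/5 and the distance is √(484/5) ≈ 9.8387.

1/5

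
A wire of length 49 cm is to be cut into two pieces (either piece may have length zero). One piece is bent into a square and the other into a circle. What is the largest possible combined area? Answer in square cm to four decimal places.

Let x be the length used for the square. Square side x/4; circle radius (49−x)/(2π).
A(x) = (x/4)² + π·((49−x)/(2π))² = x²/16 + (49−x)²/(4π) for 0 ≤ x ≤ 49. A'(x) = x/8 − (49−x)/(2π) = 0 gives x = 4·49/(π+4) ≈ 27.4449.
A'' > 0, so the interior critical point is a minimum; the maximum is at an endpoint. A(0) = 191.0655 and A(49) = 150.0625, so the largest area is 191.0655.

191.0655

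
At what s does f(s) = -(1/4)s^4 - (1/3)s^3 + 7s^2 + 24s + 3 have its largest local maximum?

4

Critical points: f'(s) = -s^3 - s^2 + 14s + 24 vanishes at s = -3, -2, 4.
Second-derivative test with f''(s) = -3s^2 - 2s + 14: f''(-3) = -7 < 0 ⇒ local maximum; f''(-2) = 6 > 0 ⇒ local minimum; f''(4) = -42 < 0 ⇒ local maximum.
Thus f has its largest local maximum at s = 4, with value 377/3.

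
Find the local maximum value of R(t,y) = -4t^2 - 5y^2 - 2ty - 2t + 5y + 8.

187/19

∂R/∂t = -8t - 2y - 2 = 0 and ∂R/∂y = -2t - 10y + 5 = 0, so (t, y) = (-15/38, 11/19).
The Hessian has R_{tt} = -8, R_{yy} = -10, R_{ty} = -2, giving D = 76 > 0 with R_{tt} < 0, so the point is a local maximum.
R(-15/38, 11/19) = 187/19.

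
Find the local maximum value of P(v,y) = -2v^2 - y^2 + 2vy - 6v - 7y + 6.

∂P/∂v = -4v + 2y - 6 = 0 and ∂P/∂y = 2v - 2y - 7 = 0, so (v, y) = (-13/2, -10).
The Hessian has P_{vv} = -4, P_{yy} = -2, P_{vy} = 2, giving D = 4 > 0 with P_{vv} < 0, so the point is a local maximum.
P(-13/2, -10) = 121/2.

121/2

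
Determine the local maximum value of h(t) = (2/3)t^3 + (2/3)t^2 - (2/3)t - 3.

-7/3

h'(t) = 2t^2 + (4/3)t - 2/3 = 0 at t = -1, 1/3.
Second-derivative test with h''(t) = 4t + 4/3: h''(-1) = -8/3 < 0 ⇒ local maximum; h''(1/3) = 8/3 > 0 ⇒ local minimum.
So the local maximum value is h(-1) = -7/3.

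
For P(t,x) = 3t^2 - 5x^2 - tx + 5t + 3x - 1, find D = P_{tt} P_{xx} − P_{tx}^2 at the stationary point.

-61

∂P/∂t = 6t - x + 5 = 0 and ∂P/∂x = -t - 10x + 3 = 0, so (t, x) = (-47/61, 23/61).
The Hessian has P_{tt} = 6, P_{xx} = -10, P_{tx} = -1, giving D = -61 < 0, so the point is a saddle point.
D = (6)·(-10) − (-1)^2 = -61.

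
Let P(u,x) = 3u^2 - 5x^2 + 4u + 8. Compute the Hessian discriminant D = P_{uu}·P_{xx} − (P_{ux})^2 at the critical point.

-60

∂P/∂u = 6u + 4 = 0 and ∂P/∂x = -10x = 0, so (u, x) = (-2/3, 0).
The Hessian has P_{uu} = 6, P_{xx} = -10, P_{ux} = 0, giving D = -60 < 0, so the point is a saddle point.
D = (6)·(-10) − (0)^2 = -60.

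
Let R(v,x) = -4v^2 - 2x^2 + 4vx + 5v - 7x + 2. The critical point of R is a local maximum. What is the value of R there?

69/8

∂R/∂v = -8v + 4x + 5 = 0 and ∂R/∂x = 4v - 4x - 7 = 0, so (v, x) = (-1/2, -9/4).
The Hessian has R_{vv} = -8, R_{xx} = -4, R_{vx} = 4, giving D = 16 > 0 with R_{vv} < 0, so the point is a local maximum.
R(-1/2, -9/4) = 69/8.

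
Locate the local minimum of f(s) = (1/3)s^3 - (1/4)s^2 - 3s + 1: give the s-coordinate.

2

f'(s) = s^2 - (1/2)s - 3 = 0 at s = -3/2, 2.
f''(s) = 2s - 1/2. f''(-3/2) = -7/2 < 0 ⇒ local maximum; f''(2) = 7/2 > 0 ⇒ local minimum.
So the local minimum value is f(2) = -10/3.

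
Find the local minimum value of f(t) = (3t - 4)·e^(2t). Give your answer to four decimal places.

Differentiating with the product rule gives f'(t) = (6t - 5)·e^(2t). Since e^(2t) > 0, the only critical point is t = 5/6.
f''(5/6) has the same sign as 6 > 0, so this is a local minimum.
f(5/6) = (-3/2)·e^(5/3) ≈ -7.9417.

-7.9417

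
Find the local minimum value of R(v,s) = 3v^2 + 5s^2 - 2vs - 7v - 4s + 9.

155/56

∂R/∂v = 6v - 2s - 7 = 0 and ∂R/∂s = -2v + 10s - 4 = 0, so (v, s) = (39/28, 19/28).
The Hessian has R_{vv} = 6, R_{ss} = 10, R_{vs} = -2, giving D = 56 > 0 with R_{vv} > 0, so the point is a local minimum.
R(39/28, 19/28) = 155/56.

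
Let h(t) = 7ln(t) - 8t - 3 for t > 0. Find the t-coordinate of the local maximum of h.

h'(t) = 7/t − 8 = 0 gives t = 7/8.
h''(t) = -7/t², which is negative for t > 0, so this is a local maximum.
h(7/8) = 7·ln(7/8) - 7 - 3 ≈ -10.9347.

7/8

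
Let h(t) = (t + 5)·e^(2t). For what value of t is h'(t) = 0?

-11/2

h'(t) = 1·e^(2t) + (t + 5)·2·e^(2t) = (2t + 11)·e^(2t). Since e^(2t) > 0, the only critical point is t = -11/2.
h''(-11/2) has the same sign as 2 > 0, so this is a local minimum.
h(-11/2) = (-1/2)·e^(-11) ≈ -0.0000.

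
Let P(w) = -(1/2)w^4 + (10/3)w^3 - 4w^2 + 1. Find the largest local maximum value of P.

Critical points: P'(w) = -2w^3 + 10w^2 - 8w vanishes at w = 0, 1, 4.
Second-derivative test with P''(w) = -6w^2 + 20w - 8: P''(0) = -8 < 0 ⇒ local maximum; P''(1) = 6 > 0 ⇒ local minimum; P''(4) = -24 < 0 ⇒ local maximum.
Thus P has its largest local maximum at w = 4, with value 67/3.

67/3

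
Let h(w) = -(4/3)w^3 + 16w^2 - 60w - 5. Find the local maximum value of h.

-215/3

h'(w) = -4w^2 + 32w - 60. Setting h'(w) = 0 gives w ∈ {3, 5}.
Since h''(w) = -8w + 32, we get h''(3) = 8 > 0 ⇒ local minimum; h''(5) = -8 < 0 ⇒ local maximum.
Thus h has its local maximum at w = 5, with value -215/3.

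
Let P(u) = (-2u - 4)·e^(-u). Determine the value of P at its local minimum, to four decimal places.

Differentiating with the product rule gives P'(u) = (2u + 2)·e^(-u). Since e^(-u) > 0, the only critical point is u = -1.
P''(-1) has the same sign as 2 > 0, so this is a local minimum.
P(-1) = (-2)·e^(1) ≈ -5.4366.

-5.4366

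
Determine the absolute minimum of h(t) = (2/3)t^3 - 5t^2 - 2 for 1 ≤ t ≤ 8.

The derivative is 2t^2 - 10t, whose only zero in [1, 8] is t = 5.
Candidates: h(1) = -19/3,  h(5) = -131/3,  h(8) = 58/3.
So the minimum is h(5) = -131/3.

-131/3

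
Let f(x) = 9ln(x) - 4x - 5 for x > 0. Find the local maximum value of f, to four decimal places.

-6.7016

f'(x) = 9/x − 4 = 0 gives x = 9/4.
f''(x) = -9/x², which is negative for x > 0, so this is a local maximum.
f(9/4) = 9·ln(9/4) - 9 - 5 ≈ -6.7016.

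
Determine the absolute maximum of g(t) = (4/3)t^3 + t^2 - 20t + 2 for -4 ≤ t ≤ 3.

449/12

Differentiating, g'(t) = 4t^2 + 2t - 20; which vanishes at t = -5/2 and t = 2.
Candidates: g(-4) = 38/3, g(-5/2) = 449/12, g(2) = -70/3, g(3) = -13.
So the maximum is g(-5/2) = 449/12.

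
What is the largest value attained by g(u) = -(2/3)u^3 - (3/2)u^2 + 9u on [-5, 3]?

g'(u) = -2u^2 - 3u + 9, which vanishes at u = -3 and u = 3/2.
Candidates: g(-5) = 5/6, g(-3) = -45/2, g(3/2) = 63/8, g(3) = -9/2.
So the maximum is g(3/2) = 63/8.

63/8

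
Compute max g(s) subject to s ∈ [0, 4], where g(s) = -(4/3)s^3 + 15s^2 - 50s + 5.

g'(s) = -4s^2 + 30s - 50, whose only zero in [0, 4] is s = 5/2.
Candidates: g(0) = 5; g(5/2) = -565/12; g(4) = -121/3.
Hence the absolute maximum is 5 at s = 0.

5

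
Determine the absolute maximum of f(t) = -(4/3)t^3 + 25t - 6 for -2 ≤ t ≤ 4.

107/3

Differentiating, f'(t) = -4t^2 + 25; whose only zero in [-2, 4] is t = 5/2.
Candidates: f(-2) = -136/3, f(5/2) = 107/3, f(4) = 26/3.
So the maximum is f(5/2) = 107/3.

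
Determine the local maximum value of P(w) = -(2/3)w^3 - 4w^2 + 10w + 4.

P'(w) = -2w^2 - 8w + 10. Setting P'(w) = 0 gives w ∈ {-5, 1}.
P''(w) = -4w - 8. P''(-5) = 12 > 0 ⇒ local minimum; P''(1) = -12 < 0 ⇒ local maximum.
The local maximum is P(1) = 28/3.

28/3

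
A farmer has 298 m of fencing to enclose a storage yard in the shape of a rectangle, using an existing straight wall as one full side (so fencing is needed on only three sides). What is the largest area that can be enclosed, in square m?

22201/2

Let the sides perpendicular to the wall have length x and the parallel side y, so 2x + y = 298 and the area is A = xy = x(298 − 2x).
A'(x) = 298 − 4x = 0 gives x = 149/2, and A''(x) = −4 < 0 confirms a maximum.
Then y = 298 − 2·149/2 = 149 and A = 22201/2.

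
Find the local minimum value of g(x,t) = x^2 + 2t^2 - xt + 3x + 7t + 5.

∂g/∂x = 2x - t + 3 = 0 and ∂g/∂t = -x + 4t + 7 = 0, so (x, t) = (-19/7, -17/7).
The Hessian has g_{xx} = 2, g_{tt} = 4, g_{xt} = -1, giving D = 7 > 0 with g_{xx} > 0, so the point is a local minimum.
g(-19/7, -17/7) = -53/7.

-53/7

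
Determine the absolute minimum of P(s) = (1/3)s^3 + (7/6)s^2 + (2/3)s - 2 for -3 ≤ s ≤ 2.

-5/2

P'(s) = s^2 + (7/3)s + 2/3, which vanishes at s = -2 and s = -1/3.
Compare values at every candidate in [-3, 2]: P(-3) = -5/2,  P(-2) = -4/3,  P(-1/3) = -341/162,  P(2) = 20/3.
The minimum over the interval is -5/2, attained at s = -3.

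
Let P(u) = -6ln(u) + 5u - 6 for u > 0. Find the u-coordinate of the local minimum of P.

6/5

P'(u) = -6/u + 5 = 0 gives u = 6/5.
P''(u) = 6/u², which is positive for u > 0, so this is a local minimum.
P(6/5) = -6·ln(6/5) + 6 - 6 ≈ -1.0939.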